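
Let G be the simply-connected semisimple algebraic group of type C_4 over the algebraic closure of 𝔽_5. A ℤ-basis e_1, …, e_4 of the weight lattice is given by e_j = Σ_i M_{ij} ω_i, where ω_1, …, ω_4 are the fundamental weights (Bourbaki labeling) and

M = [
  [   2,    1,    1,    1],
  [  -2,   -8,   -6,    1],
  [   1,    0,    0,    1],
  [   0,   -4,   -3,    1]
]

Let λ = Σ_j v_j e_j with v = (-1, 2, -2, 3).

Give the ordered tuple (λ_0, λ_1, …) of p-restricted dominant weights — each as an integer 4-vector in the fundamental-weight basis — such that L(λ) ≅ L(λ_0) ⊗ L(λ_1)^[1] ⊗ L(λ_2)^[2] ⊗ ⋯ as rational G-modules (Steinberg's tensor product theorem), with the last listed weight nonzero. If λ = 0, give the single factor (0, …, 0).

Converting to the ω-basis (c_i = row i of M dotted with v = (-1, 2, -2, 3)):
  c_1 = (2)·(-1) + 1·2 + (1)·(-2) + 1·3 = 1
  c_2 = (-2)·(-1) + (-8)·(2) + (-6)·(-2) + 1·3 = 1
  c_3 = (1)·(-1) + 0·2 + (0)·(-2) + 1·3 = 2
  c_4 = (0)·(-1) + (-4)·(2) + (-3)·(-2) + 1·3 = 1
Writing each c_i in base p = 5:
  c_1 = 1 = 1·5^0
  c_2 = 1 = 1·5^0
  c_3 = 2 = 2·5^0
  c_4 = 1 = 1·5^0
Factor λ_0 = (1, 1, 2, 1)

((1, 1, 2, 1),)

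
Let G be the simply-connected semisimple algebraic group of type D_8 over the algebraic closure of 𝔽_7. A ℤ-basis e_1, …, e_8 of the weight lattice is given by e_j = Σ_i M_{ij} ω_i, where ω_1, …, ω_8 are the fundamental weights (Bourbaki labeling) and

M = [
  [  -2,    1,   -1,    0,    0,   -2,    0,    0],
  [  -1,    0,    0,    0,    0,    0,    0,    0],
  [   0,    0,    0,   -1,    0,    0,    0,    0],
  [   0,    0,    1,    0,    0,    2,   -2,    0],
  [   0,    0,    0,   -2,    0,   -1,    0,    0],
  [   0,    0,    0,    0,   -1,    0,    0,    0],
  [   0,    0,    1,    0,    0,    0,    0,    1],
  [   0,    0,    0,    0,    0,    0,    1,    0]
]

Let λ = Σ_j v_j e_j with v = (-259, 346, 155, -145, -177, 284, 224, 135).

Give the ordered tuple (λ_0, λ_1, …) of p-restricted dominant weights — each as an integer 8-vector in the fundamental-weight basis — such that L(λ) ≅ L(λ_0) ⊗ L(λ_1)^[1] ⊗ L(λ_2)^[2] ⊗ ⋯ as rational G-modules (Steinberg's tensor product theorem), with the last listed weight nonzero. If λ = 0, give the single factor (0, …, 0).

Change of basis e → ω: c = M·v where v = (-259, 346, 155, -145, -177, 284, 224, 135):
  c_1 = -2*-259 + 1*346 + -1*155 + 0*-145 + 0*-177 + -2*284 + 0*224 + 0*135 = 141
  c_2 = -1*-259 + 0*346 + 0*155 + 0*-145 + 0*-177 + 0*284 + 0*224 + 0*135 = 259
  c_3 = 0*-259 + 0*346 + 0*155 + -1*-145 + 0*-177 + 0*284 + 0*224 + 0*135 = 145
  c_4 = 0*-259 + 0*346 + 1*155 + 0*-145 + 0*-177 + 2*284 + -2*224 + 0*135 = 275
  c_5 = 0*-259 + 0*346 + 0*155 + -2*-145 + 0*-177 + -1*284 + 0*224 + 0*135 = 6
  c_6 = 0*-259 + 0*346 + 0*155 + 0*-145 + -1*-177 + 0*284 + 0*224 + 0*135 = 177
  c_7 = 0*-259 + 0*346 + 1*155 + 0*-145 + 0*-177 + 0*284 + 0*224 + 1*135 = 290
  c_8 = 0*-259 + 0*346 + 0*155 + 0*-145 + 0*-177 + 0*284 + 1*224 + 0*135 = 224
p = 7; digits c_i = Σ_j d_{ij}·7^j, 0 ≤ d_{ij} < 7:
  c_1 = 141 = 1·7^0 + 6·7^1 + 2·7^2
  c_2 = 259 = 0·7^0 + 2·7^1 + 5·7^2
  c_3 = 145 = 5·7^0 + 6·7^1 + 2·7^2
  c_4 = 275 = 2·7^0 + 4·7^1 + 5·7^2
  c_5 = 6 = 6·7^0
  c_6 = 177 = 2·7^0 + 4·7^1 + 3·7^2
  c_7 = 290 = 3·7^0 + 6·7^1 + 5·7^2
  c_8 = 224 = 0·7^0 + 4·7^1 + 4·7^2
λ_0 = (1, 0, 5, 2, 6, 2, 3, 0)
λ_1 = (6, 2, 6, 4, 0, 4, 6, 4)
λ_2 = (2, 5, 2, 5, 0, 3, 5, 4)

((1, 0, 5, 2, 6, 2, 3, 0), (6, 2, 6, 4, 0, 4, 6, 4), (2, 5, 2, 5, 0, 3, 5, 4))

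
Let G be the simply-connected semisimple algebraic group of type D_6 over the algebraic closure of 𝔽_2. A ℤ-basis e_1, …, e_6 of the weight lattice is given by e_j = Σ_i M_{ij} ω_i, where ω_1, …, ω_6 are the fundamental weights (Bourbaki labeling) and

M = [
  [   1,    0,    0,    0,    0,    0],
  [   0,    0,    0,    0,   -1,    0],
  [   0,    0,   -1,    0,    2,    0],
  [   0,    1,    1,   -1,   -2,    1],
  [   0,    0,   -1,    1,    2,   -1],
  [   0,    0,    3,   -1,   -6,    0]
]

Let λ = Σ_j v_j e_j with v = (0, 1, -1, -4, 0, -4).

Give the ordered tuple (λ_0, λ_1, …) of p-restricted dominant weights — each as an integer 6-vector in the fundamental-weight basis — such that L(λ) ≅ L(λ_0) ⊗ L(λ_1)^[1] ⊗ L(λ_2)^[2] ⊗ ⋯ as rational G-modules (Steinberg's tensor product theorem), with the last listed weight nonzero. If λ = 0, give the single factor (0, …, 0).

ω-coordinates c = M·v, v = (0, 1, -1, -4, 0, -4):
  c_1 = (1)·(0) + (0)·(1) + (0)·(-1) + (0)·(-4) + (0)·(0) + (0)·(-4) = 0
  c_2 = (0)·(0) + (0)·(1) + (0)·(-1) + (0)·(-4) + (-1)·(0) + (0)·(-4) = 0
  c_3 = (0)·(0) + (0)·(1) + (-1)·(-1) + (0)·(-4) + (2)·(0) + (0)·(-4) = 1
  c_4 = (0)·(0) + (1)·(1) + (1)·(-1) + (-1)·(-4) + (-2)·(0) + (1)·(-4) = 0
  c_5 = (0)·(0) + (0)·(1) + (-1)·(-1) + (1)·(-4) + (2)·(0) + (-1)·(-4) = 1
  c_6 = (0)·(0) + (0)·(1) + (3)·(-1) + (-1)·(-4) + (-6)·(0) + (0)·(-4) = 1
p = 2; digits c_i = Σ_j d_{ij}·2^j, 0 ≤ d_{ij} < 2:
  c_1 = 0
  c_2 = 0
  c_3 = 1 = 1·2^0
  c_4 = 0
  c_5 = 1 = 1·2^0
  c_6 = 1 = 1·2^0
Factor λ_0 = (0, 0, 1, 0, 1, 1)

((0, 0, 1, 0, 1, 1),)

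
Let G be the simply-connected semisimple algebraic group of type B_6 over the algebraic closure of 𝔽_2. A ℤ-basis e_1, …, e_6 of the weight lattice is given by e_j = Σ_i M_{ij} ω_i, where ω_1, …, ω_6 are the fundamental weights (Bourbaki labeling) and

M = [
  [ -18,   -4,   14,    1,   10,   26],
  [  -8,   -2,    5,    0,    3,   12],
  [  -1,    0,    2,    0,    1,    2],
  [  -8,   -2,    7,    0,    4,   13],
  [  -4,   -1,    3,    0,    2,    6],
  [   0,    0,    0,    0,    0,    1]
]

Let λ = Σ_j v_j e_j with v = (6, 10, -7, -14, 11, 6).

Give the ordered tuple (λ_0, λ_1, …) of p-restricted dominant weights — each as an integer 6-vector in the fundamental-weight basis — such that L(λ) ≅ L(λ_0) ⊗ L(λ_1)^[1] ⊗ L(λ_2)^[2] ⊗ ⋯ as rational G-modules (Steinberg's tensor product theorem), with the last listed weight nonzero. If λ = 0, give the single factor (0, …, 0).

Compute c_i = Σ_j M_{ij} v_j with v = (6, 10, -7, -14, 11, 6):
  c_1 = (-18)·(6) + (-4)·(10) + (14)·(-7) + (1)·(-14) + 10·11 + 26·6 = 6
  c_2 = (-8)·(6) + (-2)·(10) + (5)·(-7) + (0)·(-14) + 3·11 + 12·6 = 2
  c_3 = (-1)·(6) + 0·10 + (2)·(-7) + (0)·(-14) + 1·11 + 2·6 = 3
  c_4 = (-8)·(6) + (-2)·(10) + (7)·(-7) + (0)·(-14) + 4·11 + 13·6 = 5
  c_5 = (-4)·(6) + (-1)·(10) + (3)·(-7) + (0)·(-14) + 2·11 + 6·6 = 3
  c_6 = 0·6 + 0·10 + (0)·(-7) + (0)·(-14) + 0·11 + 1·6 = 6
Expand coordinatewise in base 2:
  c_1 = 6 = 0·2^0 + 1·2^1 + 1·2^2
  c_2 = 2 = 0·2^0 + 1·2^1
  c_3 = 3 = 1·2^0 + 1·2^1
  c_4 = 5 = 1·2^0 + 0·2^1 + 1·2^2
  c_5 = 3 = 1·2^0 + 1·2^1
  c_6 = 6 = 0·2^0 + 1·2^1 + 1·2^2
λ_0 = (0, 0, 1, 1, 1, 0)
λ_1 = (1, 1, 1, 0, 1, 1)
λ_2 = (1, 0, 0, 1, 0, 1)

((0, 0, 1, 1, 1, 0), (1, 1, 1, 0, 1, 1), (1, 0, 0, 1, 0, 1))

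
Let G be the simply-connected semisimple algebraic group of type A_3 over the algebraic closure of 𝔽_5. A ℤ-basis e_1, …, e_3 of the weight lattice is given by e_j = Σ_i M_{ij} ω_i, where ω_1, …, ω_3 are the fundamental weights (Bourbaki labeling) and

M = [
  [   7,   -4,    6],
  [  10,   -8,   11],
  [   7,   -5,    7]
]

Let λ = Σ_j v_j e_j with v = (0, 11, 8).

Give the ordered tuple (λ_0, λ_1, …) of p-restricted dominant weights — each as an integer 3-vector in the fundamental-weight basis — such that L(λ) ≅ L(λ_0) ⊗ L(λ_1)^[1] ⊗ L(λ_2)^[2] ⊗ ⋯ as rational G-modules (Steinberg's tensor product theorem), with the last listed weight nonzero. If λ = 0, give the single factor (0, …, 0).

((4, 0, 1),)

Converting to the ω-basis (c_i = row i of M dotted with v = (0, 11, 8)):
  c_1 = (7)·(0) + (-4)·(11) + (6)·(8) = 4
  c_2 = (10)·(0) + (-8)·(11) + (11)·(8) = 0
  c_3 = (7)·(0) + (-5)·(11) + (7)·(8) = 1
Expand coordinatewise in base 5:
  c_1 = 4 = 4·5^0
  c_2 = 0
  c_3 = 1 = 1·5^0
Factor λ_0 = (4, 0, 1)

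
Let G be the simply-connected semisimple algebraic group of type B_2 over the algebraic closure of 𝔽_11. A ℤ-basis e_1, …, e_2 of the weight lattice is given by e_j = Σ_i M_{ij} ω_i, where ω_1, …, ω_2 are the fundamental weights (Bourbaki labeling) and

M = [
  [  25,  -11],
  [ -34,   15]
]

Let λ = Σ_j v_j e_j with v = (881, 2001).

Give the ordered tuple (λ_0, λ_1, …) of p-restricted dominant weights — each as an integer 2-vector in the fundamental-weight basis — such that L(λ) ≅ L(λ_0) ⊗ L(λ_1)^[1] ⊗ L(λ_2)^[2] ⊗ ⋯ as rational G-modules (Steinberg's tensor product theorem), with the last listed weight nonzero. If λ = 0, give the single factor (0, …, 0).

Compute c_i = Σ_j M_{ij} v_j with v = (881, 2001):
  c_1 = 25*881 + -11*2001 = 14
  c_2 = -34*881 + 15*2001 = 61
Base-11 expansion of each c_i:
  c_1 = 14 = 3·11^0 + 1·11^1
  c_2 = 61 = 6·11^0 + 5·11^1
p-restricted factor λ_0 = (3, 6)
p-restricted factor λ_1 = (1, 5)

((3, 6), (1, 5))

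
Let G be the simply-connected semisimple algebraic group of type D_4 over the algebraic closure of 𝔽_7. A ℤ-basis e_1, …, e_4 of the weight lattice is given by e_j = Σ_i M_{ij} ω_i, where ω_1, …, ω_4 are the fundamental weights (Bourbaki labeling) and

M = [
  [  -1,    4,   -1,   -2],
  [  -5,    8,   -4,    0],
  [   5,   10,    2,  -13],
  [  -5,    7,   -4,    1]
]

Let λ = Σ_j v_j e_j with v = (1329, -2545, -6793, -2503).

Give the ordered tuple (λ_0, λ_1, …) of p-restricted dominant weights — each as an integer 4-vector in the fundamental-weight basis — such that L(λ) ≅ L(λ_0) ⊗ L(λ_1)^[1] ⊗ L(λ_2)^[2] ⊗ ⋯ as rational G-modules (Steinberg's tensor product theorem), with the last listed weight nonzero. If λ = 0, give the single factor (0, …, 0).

Change of basis e → ω: c = M·v where v = (1329, -2545, -6793, -2503):
  c_1 = -1*1329 + 4*-2545 + -1*-6793 + -2*-2503 = 290
  c_2 = -5*1329 + 8*-2545 + -4*-6793 + 0*-2503 = 167
  c_3 = 5*1329 + 10*-2545 + 2*-6793 + -13*-2503 = 148
  c_4 = -5*1329 + 7*-2545 + -4*-6793 + 1*-2503 = 209
Base-7 expansion of each c_i:
  c_1 = 290 = 3·7^0 + 6·7^1 + 5·7^2
  c_2 = 167 = 6·7^0 + 2·7^1 + 3·7^2
  c_3 = 148 = 1·7^0 + 0·7^1 + 3·7^2
  c_4 = 209 = 6·7^0 + 1·7^1 + 4·7^2
p-restricted factor λ_0 = (3, 6, 1, 6)
p-restricted factor λ_1 = (6, 2, 0, 1)
p-restricted factor λ_2 = (5, 3, 3, 4)

((3, 6, 1, 6), (6, 2, 0, 1), (5, 3, 3, 4))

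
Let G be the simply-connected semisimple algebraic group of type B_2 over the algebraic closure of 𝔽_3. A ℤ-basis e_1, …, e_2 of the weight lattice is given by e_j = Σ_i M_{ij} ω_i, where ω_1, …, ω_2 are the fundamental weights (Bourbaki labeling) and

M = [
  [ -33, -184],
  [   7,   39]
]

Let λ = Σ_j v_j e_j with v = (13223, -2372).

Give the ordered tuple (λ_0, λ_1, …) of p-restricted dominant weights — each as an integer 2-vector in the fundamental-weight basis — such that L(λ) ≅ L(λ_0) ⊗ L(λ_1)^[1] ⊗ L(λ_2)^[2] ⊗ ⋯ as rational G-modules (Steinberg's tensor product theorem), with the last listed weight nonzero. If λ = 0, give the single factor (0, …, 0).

((2, 2), (2, 2), (0, 2), (0, 1), (1, 0))

In the fundamental-weight basis, λ has coordinates c = M·v (v = (13223, -2372)):
  c_1 = (-33)·(13223) + (-184)·(-2372) = 89
  c_2 = 7·13223 + (39)·(-2372) = 53
Writing each c_i in base p = 3:
  c_1 = 89 = 2·3^0 + 2·3^1 + 0·3^2 + 0·3^3 + 1·3^4
  c_2 = 53 = 2·3^0 + 2·3^1 + 2·3^2 + 1·3^3
p-restricted factor λ_0 = (2, 2)
p-restricted factor λ_1 = (2, 2)
p-restricted factor λ_2 = (0, 2)
p-restricted factor λ_3 = (0, 1)
p-restricted factor λ_4 = (1, 0)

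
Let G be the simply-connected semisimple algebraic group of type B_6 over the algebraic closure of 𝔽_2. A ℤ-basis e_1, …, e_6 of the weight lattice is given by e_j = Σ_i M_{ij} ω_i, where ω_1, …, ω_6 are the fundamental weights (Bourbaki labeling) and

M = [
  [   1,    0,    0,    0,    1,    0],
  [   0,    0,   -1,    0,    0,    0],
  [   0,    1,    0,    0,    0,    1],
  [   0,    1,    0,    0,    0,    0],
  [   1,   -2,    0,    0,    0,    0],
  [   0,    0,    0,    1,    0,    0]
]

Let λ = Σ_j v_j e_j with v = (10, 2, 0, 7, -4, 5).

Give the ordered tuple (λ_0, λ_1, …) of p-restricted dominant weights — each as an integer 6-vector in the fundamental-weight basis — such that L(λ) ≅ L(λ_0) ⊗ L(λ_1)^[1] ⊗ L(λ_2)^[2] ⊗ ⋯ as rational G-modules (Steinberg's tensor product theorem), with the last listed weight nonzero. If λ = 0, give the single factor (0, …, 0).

((0, 0, 1, 0, 0, 1), (1, 0, 1, 1, 1, 1), (1, 0, 1, 0, 1, 1))

ω-coordinates c = M·v, v = (10, 2, 0, 7, -4, 5):
  c_1 = 1·10 + 0·2 + 0·0 + 0·7 + (1)·(-4) + 0·5 = 6
  c_2 = 0·10 + 0·2 + (-1)·(0) + 0·7 + (0)·(-4) + 0·5 = 0
  c_3 = 0·10 + 1·2 + 0·0 + 0·7 + (0)·(-4) + 1·5 = 7
  c_4 = 0·10 + 1·2 + 0·0 + 0·7 + (0)·(-4) + 0·5 = 2
  c_5 = 1·10 + (-2)·(2) + 0·0 + 0·7 + (0)·(-4) + 0·5 = 6
  c_6 = 0·10 + 0·2 + 0·0 + 1·7 + (0)·(-4) + 0·5 = 7
Base-2 expansion of each c_i:
  c_1 = 6 = 0·2^0 + 1·2^1 + 1·2^2
  c_2 = 0
  c_3 = 7 = 1·2^0 + 1·2^1 + 1·2^2
  c_4 = 2 = 0·2^0 + 1·2^1
  c_5 = 6 = 0·2^0 + 1·2^1 + 1·2^2
  c_6 = 7 = 1·2^0 + 1·2^1 + 1·2^2
Factor λ_0 = (0, 0, 1, 0, 0, 1)
Factor λ_1 = (1, 0, 1, 1, 1, 1)
Factor λ_2 = (1, 0, 1, 0, 1, 1)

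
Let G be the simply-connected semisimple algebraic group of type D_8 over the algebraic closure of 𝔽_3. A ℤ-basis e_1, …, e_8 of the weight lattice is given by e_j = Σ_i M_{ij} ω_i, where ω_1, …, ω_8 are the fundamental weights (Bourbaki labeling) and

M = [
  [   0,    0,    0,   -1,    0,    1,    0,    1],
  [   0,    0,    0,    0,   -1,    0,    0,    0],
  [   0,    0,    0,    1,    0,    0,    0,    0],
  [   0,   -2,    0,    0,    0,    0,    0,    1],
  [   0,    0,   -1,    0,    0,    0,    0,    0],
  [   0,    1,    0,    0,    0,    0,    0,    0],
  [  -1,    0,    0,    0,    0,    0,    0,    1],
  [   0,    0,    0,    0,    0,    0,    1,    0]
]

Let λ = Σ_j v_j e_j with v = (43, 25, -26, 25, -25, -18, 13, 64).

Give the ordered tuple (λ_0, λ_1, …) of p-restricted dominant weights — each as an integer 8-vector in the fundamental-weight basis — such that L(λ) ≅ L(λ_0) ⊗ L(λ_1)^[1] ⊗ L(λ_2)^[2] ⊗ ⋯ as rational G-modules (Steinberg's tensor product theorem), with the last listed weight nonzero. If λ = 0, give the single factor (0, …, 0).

ω-coordinates c = M·v, v = (43, 25, -26, 25, -25, -18, 13, 64):
  c_1 = 0*43 + 0*25 + 0*-26 + -1*25 + 0*-25 + 1*-18 + 0*13 + 1*64 = 21
  c_2 = 0*43 + 0*25 + 0*-26 + 0*25 + -1*-25 + 0*-18 + 0*13 + 0*64 = 25
  c_3 = 0*43 + 0*25 + 0*-26 + 1*25 + 0*-25 + 0*-18 + 0*13 + 0*64 = 25
  c_4 = 0*43 + -2*25 + 0*-26 + 0*25 + 0*-25 + 0*-18 + 0*13 + 1*64 = 14
  c_5 = 0*43 + 0*25 + -1*-26 + 0*25 + 0*-25 + 0*-18 + 0*13 + 0*64 = 26
  c_6 = 0*43 + 1*25 + 0*-26 + 0*25 + 0*-25 + 0*-18 + 0*13 + 0*64 = 25
  c_7 = -1*43 + 0*25 + 0*-26 + 0*25 + 0*-25 + 0*-18 + 0*13 + 1*64 = 21
  c_8 = 0*43 + 0*25 + 0*-26 + 0*25 + 0*-25 + 0*-18 + 1*13 + 0*64 = 13
p = 3; digits c_i = Σ_j d_{ij}·3^j, 0 ≤ d_{ij} < 3:
  c_1 = 21 = 0·3^0 + 1·3^1 + 2·3^2
  c_2 = 25 = 1·3^0 + 2·3^1 + 2·3^2
  c_3 = 25 = 1·3^0 + 2·3^1 + 2·3^2
  c_4 = 14 = 2·3^0 + 1·3^1 + 1·3^2
  c_5 = 26 = 2·3^0 + 2·3^1 + 2·3^2
  c_6 = 25 = 1·3^0 + 2·3^1 + 2·3^2
  c_7 = 21 = 0·3^0 + 1·3^1 + 2·3^2
  c_8 = 13 = 1·3^0 + 1·3^1 + 1·3^2
Factor λ_0 = (0, 1, 1, 2, 2, 1, 0, 1)
Factor λ_1 = (1, 2, 2, 1, 2, 2, 1, 1)
Factor λ_2 = (2, 2, 2, 1, 2, 2, 2, 1)

((0, 1, 1, 2, 2, 1, 0, 1), (1, 2, 2, 1, 2, 2, 1, 1), (2, 2, 2, 1, 2, 2, 2, 1))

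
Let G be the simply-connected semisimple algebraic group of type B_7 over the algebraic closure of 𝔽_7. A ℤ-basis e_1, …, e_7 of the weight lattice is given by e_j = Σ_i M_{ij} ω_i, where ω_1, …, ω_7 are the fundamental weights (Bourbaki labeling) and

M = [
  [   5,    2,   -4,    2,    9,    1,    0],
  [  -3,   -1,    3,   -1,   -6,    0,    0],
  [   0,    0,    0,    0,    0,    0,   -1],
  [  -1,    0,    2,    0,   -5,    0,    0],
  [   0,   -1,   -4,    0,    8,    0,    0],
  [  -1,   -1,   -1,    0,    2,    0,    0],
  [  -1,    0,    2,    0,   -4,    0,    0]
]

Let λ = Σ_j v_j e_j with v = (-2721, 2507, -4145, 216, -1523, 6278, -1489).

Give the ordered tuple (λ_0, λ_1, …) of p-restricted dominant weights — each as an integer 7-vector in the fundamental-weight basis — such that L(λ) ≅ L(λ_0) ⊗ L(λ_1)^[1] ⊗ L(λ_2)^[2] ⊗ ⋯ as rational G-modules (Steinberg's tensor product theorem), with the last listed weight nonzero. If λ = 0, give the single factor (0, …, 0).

ω-coordinates c = M·v, v = (-2721, 2507, -4145, 216, -1523, 6278, -1489):
  c_1 = (5)·(-2721) + 2·2507 + (-4)·(-4145) + 2·216 + (9)·(-1523) + 1·6278 + (0)·(-1489) = 992
  c_2 = (-3)·(-2721) + (-1)·(2507) + (3)·(-4145) + (-1)·(216) + (-6)·(-1523) + 0·6278 + (0)·(-1489) = 2143
  c_3 = (0)·(-2721) + 0·2507 + (0)·(-4145) + 0·216 + (0)·(-1523) + 0·6278 + (-1)·(-1489) = 1489
  c_4 = (-1)·(-2721) + 0·2507 + (2)·(-4145) + 0·216 + (-5)·(-1523) + 0·6278 + (0)·(-1489) = 2046
  c_5 = (0)·(-2721) + (-1)·(2507) + (-4)·(-4145) + 0·216 + (8)·(-1523) + 0·6278 + (0)·(-1489) = 1889
  c_6 = (-1)·(-2721) + (-1)·(2507) + (-1)·(-4145) + 0·216 + (2)·(-1523) + 0·6278 + (0)·(-1489) = 1313
  c_7 = (-1)·(-2721) + 0·2507 + (2)·(-4145) + 0·216 + (-4)·(-1523) + 0·6278 + (0)·(-1489) = 523
Base-7 expansion of each c_i:
  c_1 = 992 = 5·7^0 + 1·7^1 + 6·7^2 + 2·7^3
  c_2 = 2143 = 1·7^0 + 5·7^1 + 1·7^2 + 6·7^3
  c_3 = 1489 = 5·7^0 + 2·7^1 + 2·7^2 + 4·7^3
  c_4 = 2046 = 2·7^0 + 5·7^1 + 6·7^2 + 5·7^3
  c_5 = 1889 = 6·7^0 + 3·7^1 + 3·7^2 + 5·7^3
  c_6 = 1313 = 4·7^0 + 5·7^1 + 5·7^2 + 3·7^3
  c_7 = 523 = 5·7^0 + 4·7^1 + 3·7^2 + 1·7^3
Factor λ_0 = (5, 1, 5, 2, 6, 4, 5)
Factor λ_1 = (1, 5, 2, 5, 3, 5, 4)
Factor λ_2 = (6, 1, 2, 6, 3, 5, 3)
Factor λ_3 = (2, 6, 4, 5, 5, 3, 1)

((5, 1, 5, 2, 6, 4, 5), (1, 5, 2, 5, 3, 5, 4), (6, 1, 2, 6, 3, 5, 3), (2, 6, 4, 5, 5, 3, 1))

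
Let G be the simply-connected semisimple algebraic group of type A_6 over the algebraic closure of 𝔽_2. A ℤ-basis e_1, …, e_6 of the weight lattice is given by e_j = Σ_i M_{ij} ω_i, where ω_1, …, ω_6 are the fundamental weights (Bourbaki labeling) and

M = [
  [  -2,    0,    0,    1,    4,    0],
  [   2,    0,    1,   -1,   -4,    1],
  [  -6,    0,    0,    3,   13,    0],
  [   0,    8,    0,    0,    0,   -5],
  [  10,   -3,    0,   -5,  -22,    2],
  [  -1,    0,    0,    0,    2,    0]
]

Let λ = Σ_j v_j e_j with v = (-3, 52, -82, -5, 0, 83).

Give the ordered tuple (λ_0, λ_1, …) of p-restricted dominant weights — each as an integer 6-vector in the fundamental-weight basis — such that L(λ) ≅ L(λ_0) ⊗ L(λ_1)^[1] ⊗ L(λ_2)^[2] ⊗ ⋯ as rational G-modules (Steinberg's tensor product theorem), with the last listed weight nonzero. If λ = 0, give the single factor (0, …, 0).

((1, 0, 1, 1, 1, 1), (0, 0, 1, 0, 0, 1), (0, 0, 0, 0, 1, 0))

Converting to the ω-basis (c_i = row i of M dotted with v = (-3, 52, -82, -5, 0, 83)):
  c_1 = (-2)·(-3) + 0·52 + (0)·(-82) + (1)·(-5) + 4·0 + 0·83 = 1
  c_2 = (2)·(-3) + 0·52 + (1)·(-82) + (-1)·(-5) + (-4)·(0) + 1·83 = 0
  c_3 = (-6)·(-3) + 0·52 + (0)·(-82) + (3)·(-5) + 13·0 + 0·83 = 3
  c_4 = (0)·(-3) + 8·52 + (0)·(-82) + (0)·(-5) + 0·0 + (-5)·(83) = 1
  c_5 = (10)·(-3) + (-3)·(52) + (0)·(-82) + (-5)·(-5) + (-22)·(0) + 2·83 = 5
  c_6 = (-1)·(-3) + 0·52 + (0)·(-82) + (0)·(-5) + 2·0 + 0·83 = 3
Writing each c_i in base p = 2:
  c_1 = 1 = 1·2^0
  c_2 = 0
  c_3 = 3 = 1·2^0 + 1·2^1
  c_4 = 1 = 1·2^0
  c_5 = 5 = 1·2^0 + 0·2^1 + 1·2^2
  c_6 = 3 = 1·2^0 + 1·2^1
p-restricted factor λ_0 = (1, 0, 1, 1, 1, 1)
p-restricted factor λ_1 = (0, 0, 1, 0, 0, 1)
p-restricted factor λ_2 = (0, 0, 0, 0, 1, 0)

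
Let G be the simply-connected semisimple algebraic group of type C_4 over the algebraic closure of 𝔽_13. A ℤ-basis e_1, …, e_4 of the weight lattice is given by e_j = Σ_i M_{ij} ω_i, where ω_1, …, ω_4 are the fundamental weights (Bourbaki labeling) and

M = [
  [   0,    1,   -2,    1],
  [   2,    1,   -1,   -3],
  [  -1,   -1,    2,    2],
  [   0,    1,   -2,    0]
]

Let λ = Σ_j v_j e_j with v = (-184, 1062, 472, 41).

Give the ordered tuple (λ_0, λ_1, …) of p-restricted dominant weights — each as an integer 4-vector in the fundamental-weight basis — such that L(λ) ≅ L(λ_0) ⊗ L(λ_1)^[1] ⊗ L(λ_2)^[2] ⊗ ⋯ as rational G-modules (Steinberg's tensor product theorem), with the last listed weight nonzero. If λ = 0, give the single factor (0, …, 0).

((3, 8, 5, 1), (12, 7, 11, 9))

In the fundamental-weight basis, λ has coordinates c = M·v (v = (-184, 1062, 472, 41)):
  c_1 = (0)·(-184) + 1·1062 + (-2)·(472) + 1·41 = 159
  c_2 = (2)·(-184) + 1·1062 + (-1)·(472) + (-3)·(41) = 99
  c_3 = (-1)·(-184) + (-1)·(1062) + 2·472 + 2·41 = 148
  c_4 = (0)·(-184) + 1·1062 + (-2)·(472) + 0·41 = 118
p = 13; digits c_i = Σ_j d_{ij}·13^j, 0 ≤ d_{ij} < 13:
  c_1 = 159 = 3·13^0 + 12·13^1
  c_2 = 99 = 8·13^0 + 7·13^1
  c_3 = 148 = 5·13^0 + 11·13^1
  c_4 = 118 = 1·13^0 + 9·13^1
p-restricted factor λ_0 = (3, 8, 5, 1)
p-restricted factor λ_1 = (12, 7, 11, 9)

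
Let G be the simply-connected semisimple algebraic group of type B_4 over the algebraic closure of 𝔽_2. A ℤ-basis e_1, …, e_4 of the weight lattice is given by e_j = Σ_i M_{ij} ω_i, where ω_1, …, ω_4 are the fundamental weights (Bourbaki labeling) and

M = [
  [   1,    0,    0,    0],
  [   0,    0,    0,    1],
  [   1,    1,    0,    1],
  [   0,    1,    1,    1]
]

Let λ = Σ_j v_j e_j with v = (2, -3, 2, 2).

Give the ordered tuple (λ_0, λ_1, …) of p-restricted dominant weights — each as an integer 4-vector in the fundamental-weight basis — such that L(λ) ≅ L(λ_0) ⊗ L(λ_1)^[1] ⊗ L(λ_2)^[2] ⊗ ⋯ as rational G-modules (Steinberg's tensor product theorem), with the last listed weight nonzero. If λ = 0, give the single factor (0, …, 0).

((0, 0, 1, 1), (1, 1, 0, 0))

Change of basis e → ω: c = M·v where v = (2, -3, 2, 2):
  c_1 = (1)·(2) + (0)·(-3) + (0)·(2) + (0)·(2) = 2
  c_2 = (0)·(2) + (0)·(-3) + (0)·(2) + (1)·(2) = 2
  c_3 = (1)·(2) + (1)·(-3) + (0)·(2) + (1)·(2) = 1
  c_4 = (0)·(2) + (1)·(-3) + (1)·(2) + (1)·(2) = 1
Base-2 expansion of each c_i:
  c_1 = 2 = 0·2^0 + 1·2^1
  c_2 = 2 = 0·2^0 + 1·2^1
  c_3 = 1 = 1·2^0
  c_4 = 1 = 1·2^0
Factor λ_0 = (0, 0, 1, 1)
Factor λ_1 = (1, 1, 0, 0)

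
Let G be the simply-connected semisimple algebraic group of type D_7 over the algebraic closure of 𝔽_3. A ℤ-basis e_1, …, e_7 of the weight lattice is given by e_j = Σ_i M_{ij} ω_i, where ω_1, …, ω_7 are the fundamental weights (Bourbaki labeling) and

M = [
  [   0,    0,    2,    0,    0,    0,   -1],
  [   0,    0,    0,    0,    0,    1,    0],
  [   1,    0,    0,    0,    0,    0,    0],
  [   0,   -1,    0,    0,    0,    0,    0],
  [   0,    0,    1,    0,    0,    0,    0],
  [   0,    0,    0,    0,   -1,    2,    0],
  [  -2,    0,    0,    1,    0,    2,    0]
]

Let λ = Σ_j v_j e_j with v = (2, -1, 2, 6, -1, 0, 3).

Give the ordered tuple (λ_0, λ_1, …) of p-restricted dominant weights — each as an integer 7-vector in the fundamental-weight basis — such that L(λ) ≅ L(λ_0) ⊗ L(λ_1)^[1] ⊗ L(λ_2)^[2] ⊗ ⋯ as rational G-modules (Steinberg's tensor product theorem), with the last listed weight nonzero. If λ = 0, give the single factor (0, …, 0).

ω-coordinates c = M·v, v = (2, -1, 2, 6, -1, 0, 3):
  c_1 = (0)·(2) + (0)·(-1) + (2)·(2) + (0)·(6) + (0)·(-1) + (0)·(0) + (-1)·(3) = 1
  c_2 = (0)·(2) + (0)·(-1) + (0)·(2) + (0)·(6) + (0)·(-1) + (1)·(0) + (0)·(3) = 0
  c_3 = (1)·(2) + (0)·(-1) + (0)·(2) + (0)·(6) + (0)·(-1) + (0)·(0) + (0)·(3) = 2
  c_4 = (0)·(2) + (-1)·(-1) + (0)·(2) + (0)·(6) + (0)·(-1) + (0)·(0) + (0)·(3) = 1
  c_5 = (0)·(2) + (0)·(-1) + (1)·(2) + (0)·(6) + (0)·(-1) + (0)·(0) + (0)·(3) = 2
  c_6 = (0)·(2) + (0)·(-1) + (0)·(2) + (0)·(6) + (-1)·(-1) + (2)·(0) + (0)·(3) = 1
  c_7 = (-2)·(2) + (0)·(-1) + (0)·(2) + (1)·(6) + (0)·(-1) + (2)·(0) + (0)·(3) = 2
p = 3; digits c_i = Σ_j d_{ij}·3^j, 0 ≤ d_{ij} < 3:
  c_1 = 1 = 1·3^0
  c_2 = 0
  c_3 = 2 = 2·3^0
  c_4 = 1 = 1·3^0
  c_5 = 2 = 2·3^0
  c_6 = 1 = 1·3^0
  c_7 = 2 = 2·3^0
λ_0 = (1, 0, 2, 1, 2, 1, 2)

((1, 0, 2, 1, 2, 1, 2),)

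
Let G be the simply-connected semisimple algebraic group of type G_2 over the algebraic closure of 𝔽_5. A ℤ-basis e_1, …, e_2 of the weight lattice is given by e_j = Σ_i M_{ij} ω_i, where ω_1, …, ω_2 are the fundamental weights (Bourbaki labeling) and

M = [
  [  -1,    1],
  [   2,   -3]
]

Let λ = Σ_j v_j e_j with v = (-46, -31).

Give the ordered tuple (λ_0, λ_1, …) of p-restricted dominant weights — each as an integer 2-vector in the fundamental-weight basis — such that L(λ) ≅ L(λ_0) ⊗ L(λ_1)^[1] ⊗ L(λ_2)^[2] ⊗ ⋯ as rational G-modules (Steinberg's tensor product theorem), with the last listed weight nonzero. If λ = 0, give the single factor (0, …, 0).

In the fundamental-weight basis, λ has coordinates c = M·v (v = (-46, -31)):
  c_1 = -1*-46 + 1*-31 = 15
  c_2 = 2*-46 + -3*-31 = 1
Writing each c_i in base p = 5:
  c_1 = 15 = 0·5^0 + 3·5^1
  c_2 = 1 = 1·5^0
p-restricted factor λ_0 = (0, 1)
p-restricted factor λ_1 = (3, 0)

((0, 1), (3, 0))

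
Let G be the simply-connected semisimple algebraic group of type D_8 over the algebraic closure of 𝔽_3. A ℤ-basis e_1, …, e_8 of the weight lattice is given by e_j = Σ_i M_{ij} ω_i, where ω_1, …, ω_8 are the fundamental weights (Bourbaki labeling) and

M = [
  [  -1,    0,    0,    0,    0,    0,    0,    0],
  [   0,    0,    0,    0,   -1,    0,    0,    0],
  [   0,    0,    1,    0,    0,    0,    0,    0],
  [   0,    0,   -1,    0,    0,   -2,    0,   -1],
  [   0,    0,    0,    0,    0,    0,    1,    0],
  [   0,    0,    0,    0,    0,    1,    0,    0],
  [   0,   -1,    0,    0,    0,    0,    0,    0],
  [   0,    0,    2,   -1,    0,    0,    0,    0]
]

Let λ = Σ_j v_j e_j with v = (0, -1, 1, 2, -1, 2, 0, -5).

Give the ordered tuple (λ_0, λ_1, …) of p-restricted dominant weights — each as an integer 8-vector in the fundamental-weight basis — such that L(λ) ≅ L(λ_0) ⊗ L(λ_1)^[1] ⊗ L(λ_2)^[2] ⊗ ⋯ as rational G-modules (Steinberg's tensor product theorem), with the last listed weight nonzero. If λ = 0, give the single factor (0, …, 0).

((0, 1, 1, 0, 0, 2, 1, 0),)

ω-coordinates c = M·v, v = (0, -1, 1, 2, -1, 2, 0, -5):
  c_1 = (-1)·(0) + (0)·(-1) + 0·1 + 0·2 + (0)·(-1) + 0·2 + 0·0 + (0)·(-5) = 0
  c_2 = 0·0 + (0)·(-1) + 0·1 + 0·2 + (-1)·(-1) + 0·2 + 0·0 + (0)·(-5) = 1
  c_3 = 0·0 + (0)·(-1) + 1·1 + 0·2 + (0)·(-1) + 0·2 + 0·0 + (0)·(-5) = 1
  c_4 = 0·0 + (0)·(-1) + (-1)·(1) + 0·2 + (0)·(-1) + (-2)·(2) + 0·0 + (-1)·(-5) = 0
  c_5 = 0·0 + (0)·(-1) + 0·1 + 0·2 + (0)·(-1) + 0·2 + 1·0 + (0)·(-5) = 0
  c_6 = 0·0 + (0)·(-1) + 0·1 + 0·2 + (0)·(-1) + 1·2 + 0·0 + (0)·(-5) = 2
  c_7 = 0·0 + (-1)·(-1) + 0·1 + 0·2 + (0)·(-1) + 0·2 + 0·0 + (0)·(-5) = 1
  c_8 = 0·0 + (0)·(-1) + 2·1 + (-1)·(2) + (0)·(-1) + 0·2 + 0·0 + (0)·(-5) = 0
Expand coordinatewise in base 3:
  c_1 = 0
  c_2 = 1 = 1·3^0
  c_3 = 1 = 1·3^0
  c_4 = 0
  c_5 = 0
  c_6 = 2 = 2·3^0
  c_7 = 1 = 1·3^0
  c_8 = 0
Factor λ_0 = (0, 1, 1, 0, 0, 2, 1, 0)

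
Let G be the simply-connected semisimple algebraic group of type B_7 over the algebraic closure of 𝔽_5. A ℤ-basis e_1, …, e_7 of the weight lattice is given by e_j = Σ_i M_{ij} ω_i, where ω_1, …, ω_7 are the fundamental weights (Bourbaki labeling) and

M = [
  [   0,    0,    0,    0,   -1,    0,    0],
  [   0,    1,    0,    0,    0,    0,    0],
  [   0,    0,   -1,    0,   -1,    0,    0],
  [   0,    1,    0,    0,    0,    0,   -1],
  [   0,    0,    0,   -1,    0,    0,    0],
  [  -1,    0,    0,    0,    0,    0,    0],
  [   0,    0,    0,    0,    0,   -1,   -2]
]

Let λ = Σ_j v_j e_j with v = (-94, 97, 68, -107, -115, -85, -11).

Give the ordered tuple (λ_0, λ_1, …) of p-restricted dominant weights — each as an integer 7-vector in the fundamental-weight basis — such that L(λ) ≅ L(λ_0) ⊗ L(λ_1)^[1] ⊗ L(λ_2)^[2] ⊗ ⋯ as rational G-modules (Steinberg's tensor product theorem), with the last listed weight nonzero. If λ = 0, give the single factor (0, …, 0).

((0, 2, 2, 3, 2, 4, 2), (3, 4, 4, 1, 1, 3, 1), (4, 3, 1, 4, 4, 3, 4))

ω-coordinates c = M·v, v = (-94, 97, 68, -107, -115, -85, -11):
  c_1 = 0*-94 + 0*97 + 0*68 + 0*-107 + -1*-115 + 0*-85 + 0*-11 = 115
  c_2 = 0*-94 + 1*97 + 0*68 + 0*-107 + 0*-115 + 0*-85 + 0*-11 = 97
  c_3 = 0*-94 + 0*97 + -1*68 + 0*-107 + -1*-115 + 0*-85 + 0*-11 = 47
  c_4 = 0*-94 + 1*97 + 0*68 + 0*-107 + 0*-115 + 0*-85 + -1*-11 = 108
  c_5 = 0*-94 + 0*97 + 0*68 + -1*-107 + 0*-115 + 0*-85 + 0*-11 = 107
  c_6 = -1*-94 + 0*97 + 0*68 + 0*-107 + 0*-115 + 0*-85 + 0*-11 = 94
  c_7 = 0*-94 + 0*97 + 0*68 + 0*-107 + 0*-115 + -1*-85 + -2*-11 = 107
Expand coordinatewise in base 5:
  c_1 = 115 = 0·5^0 + 3·5^1 + 4·5^2
  c_2 = 97 = 2·5^0 + 4·5^1 + 3·5^2
  c_3 = 47 = 2·5^0 + 4·5^1 + 1·5^2
  c_4 = 108 = 3·5^0 + 1·5^1 + 4·5^2
  c_5 = 107 = 2·5^0 + 1·5^1 + 4·5^2
  c_6 = 94 = 4·5^0 + 3·5^1 + 3·5^2
  c_7 = 107 = 2·5^0 + 1·5^1 + 4·5^2
Factor λ_0 = (0, 2, 2, 3, 2, 4, 2)
Factor λ_1 = (3, 4, 4, 1, 1, 3, 1)
Factor λ_2 = (4, 3, 1, 4, 4, 3, 4)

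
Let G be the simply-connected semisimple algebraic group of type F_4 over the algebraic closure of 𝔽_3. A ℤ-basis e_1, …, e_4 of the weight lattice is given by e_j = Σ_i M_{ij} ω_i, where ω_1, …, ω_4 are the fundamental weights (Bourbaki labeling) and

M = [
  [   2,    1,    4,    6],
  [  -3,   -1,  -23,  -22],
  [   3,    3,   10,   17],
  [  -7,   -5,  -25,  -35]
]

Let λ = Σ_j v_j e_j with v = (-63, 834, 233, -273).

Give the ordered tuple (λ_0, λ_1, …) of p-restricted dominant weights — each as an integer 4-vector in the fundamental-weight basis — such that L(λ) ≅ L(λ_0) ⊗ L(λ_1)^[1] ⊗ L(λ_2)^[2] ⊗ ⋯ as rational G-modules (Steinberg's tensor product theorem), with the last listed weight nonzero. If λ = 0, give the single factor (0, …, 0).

((2, 2, 2, 1),)

Compute c_i = Σ_j M_{ij} v_j with v = (-63, 834, 233, -273):
  c_1 = (2)·(-63) + (1)·(834) + (4)·(233) + (6)·(-273) = 2
  c_2 = (-3)·(-63) + (-1)·(834) + (-23)·(233) + (-22)·(-273) = 2
  c_3 = (3)·(-63) + (3)·(834) + (10)·(233) + (17)·(-273) = 2
  c_4 = (-7)·(-63) + (-5)·(834) + (-25)·(233) + (-35)·(-273) = 1
Expand coordinatewise in base 3:
  c_1 = 2 = 2·3^0
  c_2 = 2 = 2·3^0
  c_3 = 2 = 2·3^0
  c_4 = 1 = 1·3^0
p-restricted factor λ_0 = (2, 2, 2, 1)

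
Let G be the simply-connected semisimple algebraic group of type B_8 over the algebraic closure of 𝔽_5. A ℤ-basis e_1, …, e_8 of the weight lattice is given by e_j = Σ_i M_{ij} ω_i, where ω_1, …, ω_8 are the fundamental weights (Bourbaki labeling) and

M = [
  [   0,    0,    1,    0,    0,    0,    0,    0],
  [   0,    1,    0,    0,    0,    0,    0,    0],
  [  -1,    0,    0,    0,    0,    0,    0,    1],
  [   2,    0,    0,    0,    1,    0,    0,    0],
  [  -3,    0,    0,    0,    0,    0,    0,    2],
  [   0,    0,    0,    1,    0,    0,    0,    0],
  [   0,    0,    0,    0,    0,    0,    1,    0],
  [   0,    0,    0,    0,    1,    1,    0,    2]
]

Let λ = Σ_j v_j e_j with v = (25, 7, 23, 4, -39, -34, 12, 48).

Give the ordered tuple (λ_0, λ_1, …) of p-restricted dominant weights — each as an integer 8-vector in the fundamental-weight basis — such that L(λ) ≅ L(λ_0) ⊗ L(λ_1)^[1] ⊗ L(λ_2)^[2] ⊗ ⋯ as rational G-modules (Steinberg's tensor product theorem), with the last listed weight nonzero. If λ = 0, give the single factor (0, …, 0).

In the fundamental-weight basis, λ has coordinates c = M·v (v = (25, 7, 23, 4, -39, -34, 12, 48)):
  c_1 = (0)·(25) + (0)·(7) + (1)·(23) + (0)·(4) + (0)·(-39) + (0)·(-34) + (0)·(12) + (0)·(48) = 23
  c_2 = (0)·(25) + (1)·(7) + (0)·(23) + (0)·(4) + (0)·(-39) + (0)·(-34) + (0)·(12) + (0)·(48) = 7
  c_3 = (-1)·(25) + (0)·(7) + (0)·(23) + (0)·(4) + (0)·(-39) + (0)·(-34) + (0)·(12) + (1)·(48) = 23
  c_4 = (2)·(25) + (0)·(7) + (0)·(23) + (0)·(4) + (1)·(-39) + (0)·(-34) + (0)·(12) + (0)·(48) = 11
  c_5 = (-3)·(25) + (0)·(7) + (0)·(23) + (0)·(4) + (0)·(-39) + (0)·(-34) + (0)·(12) + (2)·(48) = 21
  c_6 = (0)·(25) + (0)·(7) + (0)·(23) + (1)·(4) + (0)·(-39) + (0)·(-34) + (0)·(12) + (0)·(48) = 4
  c_7 = (0)·(25) + (0)·(7) + (0)·(23) + (0)·(4) + (0)·(-39) + (0)·(-34) + (1)·(12) + (0)·(48) = 12
  c_8 = (0)·(25) + (0)·(7) + (0)·(23) + (0)·(4) + (1)·(-39) + (1)·(-34) + (0)·(12) + (2)·(48) = 23
Base-5 expansion of each c_i:
  c_1 = 23 = 3·5^0 + 4·5^1
  c_2 = 7 = 2·5^0 + 1·5^1
  c_3 = 23 = 3·5^0 + 4·5^1
  c_4 = 11 = 1·5^0 + 2·5^1
  c_5 = 21 = 1·5^0 + 4·5^1
  c_6 = 4 = 4·5^0
  c_7 = 12 = 2·5^0 + 2·5^1
  c_8 = 23 = 3·5^0 + 4·5^1
λ_0 = (3, 2, 3, 1, 1, 4, 2, 3)
λ_1 = (4, 1, 4, 2, 4, 0, 2, 4)

((3, 2, 3, 1, 1, 4, 2, 3), (4, 1, 4, 2, 4, 0, 2, 4))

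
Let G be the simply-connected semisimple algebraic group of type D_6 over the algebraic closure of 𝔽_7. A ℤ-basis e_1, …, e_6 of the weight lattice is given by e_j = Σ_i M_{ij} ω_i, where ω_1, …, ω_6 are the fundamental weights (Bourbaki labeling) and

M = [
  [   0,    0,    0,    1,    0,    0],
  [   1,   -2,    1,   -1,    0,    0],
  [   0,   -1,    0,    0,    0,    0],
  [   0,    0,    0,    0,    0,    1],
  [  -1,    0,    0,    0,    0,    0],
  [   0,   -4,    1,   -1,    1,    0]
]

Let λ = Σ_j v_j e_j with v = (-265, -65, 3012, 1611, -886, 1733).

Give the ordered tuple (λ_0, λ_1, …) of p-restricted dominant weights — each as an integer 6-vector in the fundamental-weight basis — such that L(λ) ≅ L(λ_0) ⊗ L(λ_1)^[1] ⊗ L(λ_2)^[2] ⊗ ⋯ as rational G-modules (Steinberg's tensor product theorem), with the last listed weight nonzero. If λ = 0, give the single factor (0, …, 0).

((1, 6, 2, 4, 6, 5), (6, 5, 2, 2, 2, 5), (4, 4, 1, 0, 5, 1), (4, 3, 0, 5, 0, 2))

In the fundamental-weight basis, λ has coordinates c = M·v (v = (-265, -65, 3012, 1611, -886, 1733)):
  c_1 = (0)·(-265) + (0)·(-65) + (0)·(3012) + (1)·(1611) + (0)·(-886) + (0)·(1733) = 1611
  c_2 = (1)·(-265) + (-2)·(-65) + (1)·(3012) + (-1)·(1611) + (0)·(-886) + (0)·(1733) = 1266
  c_3 = (0)·(-265) + (-1)·(-65) + (0)·(3012) + (0)·(1611) + (0)·(-886) + (0)·(1733) = 65
  c_4 = (0)·(-265) + (0)·(-65) + (0)·(3012) + (0)·(1611) + (0)·(-886) + (1)·(1733) = 1733
  c_5 = (-1)·(-265) + (0)·(-65) + (0)·(3012) + (0)·(1611) + (0)·(-886) + (0)·(1733) = 265
  c_6 = (0)·(-265) + (-4)·(-65) + (1)·(3012) + (-1)·(1611) + (1)·(-886) + (0)·(1733) = 775
Expand coordinatewise in base 7:
  c_1 = 1611 = 1·7^0 + 6·7^1 + 4·7^2 + 4·7^3
  c_2 = 1266 = 6·7^0 + 5·7^1 + 4·7^2 + 3·7^3
  c_3 = 65 = 2·7^0 + 2·7^1 + 1·7^2
  c_4 = 1733 = 4·7^0 + 2·7^1 + 0·7^2 + 5·7^3
  c_5 = 265 = 6·7^0 + 2·7^1 + 5·7^2
  c_6 = 775 = 5·7^0 + 5·7^1 + 1·7^2 + 2·7^3
λ_0 = (1, 6, 2, 4, 6, 5)
λ_1 = (6, 5, 2, 2, 2, 5)
λ_2 = (4, 4, 1, 0, 5, 1)
λ_3 = (4, 3, 0, 5, 0, 2)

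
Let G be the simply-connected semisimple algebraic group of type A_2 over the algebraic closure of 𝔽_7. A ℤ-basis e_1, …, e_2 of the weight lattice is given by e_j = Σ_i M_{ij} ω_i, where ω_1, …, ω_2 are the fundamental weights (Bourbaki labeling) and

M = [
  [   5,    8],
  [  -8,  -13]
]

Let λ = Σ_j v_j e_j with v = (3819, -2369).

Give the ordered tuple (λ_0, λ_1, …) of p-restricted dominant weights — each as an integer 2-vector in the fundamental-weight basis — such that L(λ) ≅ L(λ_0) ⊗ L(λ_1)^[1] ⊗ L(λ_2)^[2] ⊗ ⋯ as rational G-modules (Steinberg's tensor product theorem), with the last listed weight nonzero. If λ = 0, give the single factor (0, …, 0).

((3, 0), (6, 0), (2, 5))

Converting to the ω-basis (c_i = row i of M dotted with v = (3819, -2369)):
  c_1 = (5)·(3819) + (8)·(-2369) = 143
  c_2 = (-8)·(3819) + (-13)·(-2369) = 245
Base-7 expansion of each c_i:
  c_1 = 143 = 3·7^0 + 6·7^1 + 2·7^2
  c_2 = 245 = 0·7^0 + 0·7^1 + 5·7^2
p-restricted factor λ_0 = (3, 0)
p-restricted factor λ_1 = (6, 0)
p-restricted factor λ_2 = (2, 5)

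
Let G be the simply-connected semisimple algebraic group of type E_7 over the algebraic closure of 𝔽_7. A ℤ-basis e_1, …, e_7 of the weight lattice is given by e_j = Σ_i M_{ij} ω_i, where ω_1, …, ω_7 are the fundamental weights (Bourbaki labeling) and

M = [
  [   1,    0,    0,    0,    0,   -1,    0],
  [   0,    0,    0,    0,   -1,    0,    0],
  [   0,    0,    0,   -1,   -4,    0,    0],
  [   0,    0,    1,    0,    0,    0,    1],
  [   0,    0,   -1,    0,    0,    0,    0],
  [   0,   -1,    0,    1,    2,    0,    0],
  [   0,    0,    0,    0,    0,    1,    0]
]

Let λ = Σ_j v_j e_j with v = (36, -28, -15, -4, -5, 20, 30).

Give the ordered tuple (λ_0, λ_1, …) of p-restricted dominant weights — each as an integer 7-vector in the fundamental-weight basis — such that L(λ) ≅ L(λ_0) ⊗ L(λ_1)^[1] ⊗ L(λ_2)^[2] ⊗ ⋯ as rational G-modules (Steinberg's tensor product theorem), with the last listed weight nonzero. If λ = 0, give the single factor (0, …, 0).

Compute c_i = Σ_j M_{ij} v_j with v = (36, -28, -15, -4, -5, 20, 30):
  c_1 = 1·36 + (0)·(-28) + (0)·(-15) + (0)·(-4) + (0)·(-5) + (-1)·(20) + 0·30 = 16
  c_2 = 0·36 + (0)·(-28) + (0)·(-15) + (0)·(-4) + (-1)·(-5) + 0·20 + 0·30 = 5
  c_3 = 0·36 + (0)·(-28) + (0)·(-15) + (-1)·(-4) + (-4)·(-5) + 0·20 + 0·30 = 24
  c_4 = 0·36 + (0)·(-28) + (1)·(-15) + (0)·(-4) + (0)·(-5) + 0·20 + 1·30 = 15
  c_5 = 0·36 + (0)·(-28) + (-1)·(-15) + (0)·(-4) + (0)·(-5) + 0·20 + 0·30 = 15
  c_6 = 0·36 + (-1)·(-28) + (0)·(-15) + (1)·(-4) + (2)·(-5) + 0·20 + 0·30 = 14
  c_7 = 0·36 + (0)·(-28) + (0)·(-15) + (0)·(-4) + (0)·(-5) + 1·20 + 0·30 = 20
Writing each c_i in base p = 7:
  c_1 = 16 = 2·7^0 + 2·7^1
  c_2 = 5 = 5·7^0
  c_3 = 24 = 3·7^0 + 3·7^1
  c_4 = 15 = 1·7^0 + 2·7^1
  c_5 = 15 = 1·7^0 + 2·7^1
  c_6 = 14 = 0·7^0 + 2·7^1
  c_7 = 20 = 6·7^0 + 2·7^1
p-restricted factor λ_0 = (2, 5, 3, 1, 1, 0, 6)
p-restricted factor λ_1 = (2, 0, 3, 2, 2, 2, 2)

((2, 5, 3, 1, 1, 0, 6), (2, 0, 3, 2, 2, 2, 2))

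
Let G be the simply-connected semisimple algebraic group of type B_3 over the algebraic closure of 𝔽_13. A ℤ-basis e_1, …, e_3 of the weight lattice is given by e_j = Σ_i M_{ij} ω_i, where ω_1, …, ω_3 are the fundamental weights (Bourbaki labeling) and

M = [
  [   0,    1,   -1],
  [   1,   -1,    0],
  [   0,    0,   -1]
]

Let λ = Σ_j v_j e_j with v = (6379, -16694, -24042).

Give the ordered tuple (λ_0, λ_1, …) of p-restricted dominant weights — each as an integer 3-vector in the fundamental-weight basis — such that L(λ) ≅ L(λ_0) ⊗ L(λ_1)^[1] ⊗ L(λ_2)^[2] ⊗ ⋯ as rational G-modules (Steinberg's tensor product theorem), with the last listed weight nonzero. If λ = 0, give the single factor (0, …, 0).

((3, 11, 5), (6, 6, 3), (4, 6, 12), (3, 10, 10))

Change of basis e → ω: c = M·v where v = (6379, -16694, -24042):
  c_1 = 0*6379 + 1*-16694 + -1*-24042 = 7348
  c_2 = 1*6379 + -1*-16694 + 0*-24042 = 23073
  c_3 = 0*6379 + 0*-16694 + -1*-24042 = 24042
Expand coordinatewise in base 13:
  c_1 = 7348 = 3·13^0 + 6·13^1 + 4·13^2 + 3·13^3
  c_2 = 23073 = 11·13^0 + 6·13^1 + 6·13^2 + 10·13^3
  c_3 = 24042 = 5·13^0 + 3·13^1 + 12·13^2 + 10·13^3
λ_0 = (3, 11, 5)
λ_1 = (6, 6, 3)
λ_2 = (4, 6, 12)
λ_3 = (3, 10, 10)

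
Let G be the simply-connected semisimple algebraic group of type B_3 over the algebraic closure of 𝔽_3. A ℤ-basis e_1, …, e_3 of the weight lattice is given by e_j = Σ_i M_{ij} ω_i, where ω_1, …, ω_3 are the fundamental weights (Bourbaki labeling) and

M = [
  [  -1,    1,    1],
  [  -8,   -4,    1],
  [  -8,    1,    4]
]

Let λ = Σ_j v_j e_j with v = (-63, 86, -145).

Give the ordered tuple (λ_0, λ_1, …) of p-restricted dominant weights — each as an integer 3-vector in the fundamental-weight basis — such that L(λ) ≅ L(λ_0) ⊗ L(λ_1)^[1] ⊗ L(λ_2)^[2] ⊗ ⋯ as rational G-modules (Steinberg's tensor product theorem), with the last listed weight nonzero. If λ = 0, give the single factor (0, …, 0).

Change of basis e → ω: c = M·v where v = (-63, 86, -145):
  c_1 = -1*-63 + 1*86 + 1*-145 = 4
  c_2 = -8*-63 + -4*86 + 1*-145 = 15
  c_3 = -8*-63 + 1*86 + 4*-145 = 10
Base-3 expansion of each c_i:
  c_1 = 4 = 1·3^0 + 1·3^1
  c_2 = 15 = 0·3^0 + 2·3^1 + 1·3^2
  c_3 = 10 = 1·3^0 + 0·3^1 + 1·3^2
Factor λ_0 = (1, 0, 1)
Factor λ_1 = (1, 2, 0)
Factor λ_2 = (0, 1, 1)

((1, 0, 1), (1, 2, 0), (0, 1, 1))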